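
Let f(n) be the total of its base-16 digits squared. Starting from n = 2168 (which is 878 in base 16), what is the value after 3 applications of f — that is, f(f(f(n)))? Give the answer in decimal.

2168 = (8,7,8)_16 → 177
177 = (11,1)_16 → 122
122 = (7,10)_16 → 149

149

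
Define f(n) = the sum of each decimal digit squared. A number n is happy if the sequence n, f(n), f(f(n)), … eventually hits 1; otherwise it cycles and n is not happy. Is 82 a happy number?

happy

82 → 8² + 2² = 68
68 → 6² + 8² = 100
100 → 1² + 0² + 0² = 1  — reached 1.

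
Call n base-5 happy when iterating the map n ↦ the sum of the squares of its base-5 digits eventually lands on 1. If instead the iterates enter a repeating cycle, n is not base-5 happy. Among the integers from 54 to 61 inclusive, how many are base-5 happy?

54: 54 → 20 → 16 → 10 → 4 → 16  (repeats 16)
55: 55 → 5 → 1  (reaches 1)
56: 56 → 6 → 2 → 4 → 16 → 10 → 4  (repeats 4)
57: 57 → 9 → 17 → 13 → 13  (repeats 13)
58: 58 → 14 → 20 → 16 → 10 → 4 → 16  (repeats 16)
59: 59 → 21 → 17 → 13 → 13  (repeats 13)
60: 60 → 8 → 10 → 4 → 16 → 10  (repeats 10)
61: 61 → 9 → 17 → 13 → 13  (repeats 13)
base-5 happy: 55

1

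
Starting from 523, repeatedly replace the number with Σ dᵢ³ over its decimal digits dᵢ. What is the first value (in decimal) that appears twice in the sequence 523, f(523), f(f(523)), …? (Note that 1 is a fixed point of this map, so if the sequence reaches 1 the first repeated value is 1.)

523 → 5³ + 2³ + 3³ = 125 + 8 + 27 = 160
160 → 1³ + 6³ + 0³ = 1 + 216 + 0 = 217
217 → 2³ + 1³ + 7³ = 8 + 1 + 343 = 352
352 → 3³ + 5³ + 2³ = 27 + 125 + 8 = 160  — 160 already appeared earlier.

160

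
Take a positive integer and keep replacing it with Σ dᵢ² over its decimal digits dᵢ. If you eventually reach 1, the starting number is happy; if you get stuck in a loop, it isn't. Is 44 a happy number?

44 → 4² + 4² = 32
32 → 3² + 2² = 13
13 → 1² + 3² = 10
10 → 1² + 0² = 1  — reached 1.

happy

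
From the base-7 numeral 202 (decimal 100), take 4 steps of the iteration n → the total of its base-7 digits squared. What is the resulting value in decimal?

100 = (2,0,2)_7 → 2² + 0² + 2² = 8
8 = (1,1)_7 → 1² + 1² = 2
2 = (2)_7 → 2² = 4
4 = (4)_7 → 4² = 16

16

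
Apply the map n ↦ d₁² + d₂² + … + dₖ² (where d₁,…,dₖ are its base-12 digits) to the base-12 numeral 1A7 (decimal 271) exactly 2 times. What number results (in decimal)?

37

271 = (1,10,7)_12 → 1² + 10² + 7² = 1 + 100 + 49 = 150
150 = (1,0,6)_12 → 1² + 0² + 6² = 1 + 0 + 36 = 37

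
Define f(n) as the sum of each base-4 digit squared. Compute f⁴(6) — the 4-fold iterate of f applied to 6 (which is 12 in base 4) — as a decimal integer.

6 = (1,2)_4 → 1² + 2² = 5
5 = (1,1)_4 → 1² + 1² = 2
2 = (2)_4 → 2² = 4
4 = (1,0)_4 → 1² + 0² = 1

1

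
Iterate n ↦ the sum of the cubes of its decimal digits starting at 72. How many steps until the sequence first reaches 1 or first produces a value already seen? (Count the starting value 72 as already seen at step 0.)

72 → 7³ + 2³ = 351
351 → 3³ + 5³ + 1³ = 153
153 → 1³ + 5³ + 3³ = 153  — 153 repeats.
That took 3 steps.

3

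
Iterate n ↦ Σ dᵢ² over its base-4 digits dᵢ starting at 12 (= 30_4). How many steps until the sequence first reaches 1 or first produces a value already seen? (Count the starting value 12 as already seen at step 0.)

5

12 = (3,0)_4 → 9
9 = (2,1)_4 → 5
5 = (1,1)_4 → 2
2 = (2)_4 → 4
4 = (1,0)_4 → 1  — reached 1.
That took 5 steps.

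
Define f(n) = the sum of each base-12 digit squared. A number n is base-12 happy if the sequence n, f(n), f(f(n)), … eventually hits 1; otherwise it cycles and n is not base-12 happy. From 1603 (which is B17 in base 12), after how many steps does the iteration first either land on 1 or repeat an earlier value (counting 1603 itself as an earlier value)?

1603 = (11,1,7)_12 → 11² + 1² + 7² = 121 + 1 + 49 = 171
171 = (1,2,3)_12 → 1² + 2² + 3² = 1 + 4 + 9 = 14
14 = (1,2)_12 → 1² + 2² = 1 + 4 = 5
5 = (5)_12 → 5² = 25
25 = (2,1)_12 → 2² + 1² = 4 + 1 = 5  — 5 repeats.
That took 5 steps.

5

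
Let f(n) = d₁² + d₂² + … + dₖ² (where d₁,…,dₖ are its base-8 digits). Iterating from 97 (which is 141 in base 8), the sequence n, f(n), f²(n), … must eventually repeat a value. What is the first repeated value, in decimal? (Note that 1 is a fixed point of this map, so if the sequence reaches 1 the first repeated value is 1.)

97 = (1,4,1)_8 → 1² + 4² + 1² = 1 + 16 + 1 = 18
18 = (2,2)_8 → 2² + 2² = 4 + 4 = 8
8 = (1,0)_8 → 1² + 0² = 1 + 0 = 1  — reached the fixed point 1.
1 → 1, so 1 is the first repeated value.

1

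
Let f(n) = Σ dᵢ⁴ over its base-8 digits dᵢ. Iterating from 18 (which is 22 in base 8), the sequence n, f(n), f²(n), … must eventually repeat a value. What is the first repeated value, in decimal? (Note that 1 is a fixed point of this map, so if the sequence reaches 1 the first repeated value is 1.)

18 = (2,2)_8 → 2⁴ + 2⁴ = 32
32 = (4,0)_8 → 4⁴ + 0⁴ = 256
256 = (4,0,0)_8 → 4⁴ + 0⁴ + 0⁴ = 256  — 256 already appeared earlier.

256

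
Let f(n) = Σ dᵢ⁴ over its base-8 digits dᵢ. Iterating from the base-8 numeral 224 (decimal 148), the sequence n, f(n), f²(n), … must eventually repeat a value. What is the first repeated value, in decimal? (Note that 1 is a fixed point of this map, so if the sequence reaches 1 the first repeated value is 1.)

1

148 = (2,2,4)_8 → 2⁴ + 2⁴ + 4⁴ = 288
288 = (4,4,0)_8 → 4⁴ + 4⁴ + 0⁴ = 512
512 = (1,0,0,0)_8 → 1⁴ + 0⁴ + 0⁴ + 0⁴ = 1  — reached the fixed point 1.
1 → 1, so 1 is the first repeated value.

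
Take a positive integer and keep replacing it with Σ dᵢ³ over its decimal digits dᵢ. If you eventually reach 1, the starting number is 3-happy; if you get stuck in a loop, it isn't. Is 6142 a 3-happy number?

6142 → 6³ + 1³ + 4³ + 2³ = 216 + 1 + 64 + 8 = 289
289 → 2³ + 8³ + 9³ = 8 + 512 + 729 = 1249
1249 → 1³ + 2³ + 4³ + 9³ = 1 + 8 + 64 + 729 = 802
802 → 8³ + 0³ + 2³ = 512 + 0 + 8 = 520
520 → 5³ + 2³ + 0³ = 125 + 8 + 0 = 133
133 → 1³ + 3³ + 3³ = 1 + 27 + 27 = 55
55 → 5³ + 5³ = 125 + 125 = 250
250 → 2³ + 5³ + 0³ = 8 + 125 + 0 = 133  — 133 already seen; the sequence cycles without reaching 1.

not 3-happy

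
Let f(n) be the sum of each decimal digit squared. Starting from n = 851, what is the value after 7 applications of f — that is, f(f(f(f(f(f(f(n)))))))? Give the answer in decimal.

851 → 8² + 5² + 1² = 64 + 25 + 1 = 90
90 → 9² + 0² = 81 + 0 = 81
81 → 8² + 1² = 64 + 1 = 65
65 → 6² + 5² = 36 + 25 = 61
61 → 6² + 1² = 36 + 1 = 37
37 → 3² + 7² = 9 + 49 = 58
58 → 5² + 8² = 25 + 64 = 89

89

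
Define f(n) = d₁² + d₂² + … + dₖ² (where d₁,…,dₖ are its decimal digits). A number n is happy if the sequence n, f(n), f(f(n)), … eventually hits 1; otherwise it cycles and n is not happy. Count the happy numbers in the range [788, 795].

788: 788 → 177 → 99 → 162 → 41 → 17 → 50 → 25 → 29 → 85 → 89 → 145 → 42 → 20 → 4 → 16 → 37 → 58 → 89  — not happy
789: 789 → 194 → 98 → 145 → 42 → 20 → 4 → 16 → 37 → 58 → 89 → 145  — not happy
790: 790 → 130 → 10 → 1  — happy
791: 791 → 131 → 11 → 2 → 4 → 16 → 37 → 58 → 89 → 145 → 42 → 20 → 4  — not happy
792: 792 → 134 → 26 → 40 → 16 → 37 → 58 → 89 → 145 → 42 → 20 → 4 → 16  — not happy
793: 793 → 139 → 91 → 82 → 68 → 100 → 1  — happy
794: 794 → 146 → 53 → 34 → 25 → 29 → 85 → 89 → 145 → 42 → 20 → 4 → 16 → 37 → 58 → 89  — not happy
795: 795 → 155 → 51 → 26 → 40 → 16 → 37 → 58 → 89 → 145 → 42 → 20 → 4 → 16  — not happy
happy: 790, 793

2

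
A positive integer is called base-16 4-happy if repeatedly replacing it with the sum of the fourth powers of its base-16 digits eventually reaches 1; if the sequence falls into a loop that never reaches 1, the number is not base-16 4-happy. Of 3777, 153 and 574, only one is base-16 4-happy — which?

3777: 3777 → 59153 → 40819 → 59668 → 45234 → 29298 → 4834 → 38449 → 7939 → 50707 → 22114 → 3233 → 30737 → 6499 → 7939  — repeats 7939 (not base-16 4-happy)
153: 153 → 13122 → 434 → 14658 → 6914 → 14658  — repeats 14658 (not base-16 4-happy)
574: 574 → 38513 → 10259 → 4194 → 1313 → 642 → 4128 → 17 → 2 → 16 → 1  — reaches 1 (base-16 4-happy)

574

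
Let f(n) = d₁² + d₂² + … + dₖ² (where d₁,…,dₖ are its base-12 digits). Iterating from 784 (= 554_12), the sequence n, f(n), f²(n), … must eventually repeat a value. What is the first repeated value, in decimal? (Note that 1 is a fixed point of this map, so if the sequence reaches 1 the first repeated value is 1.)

66

784 = (5,5,4)_12 → 5² + 5² + 4² = 66
66 = (5,6)_12 → 5² + 6² = 61
61 = (5,1)_12 → 5² + 1² = 26
26 = (2,2)_12 → 2² + 2² = 8
8 = (8)_12 → 8² = 64
64 = (5,4)_12 → 5² + 4² = 41
41 = (3,5)_12 → 3² + 5² = 34
34 = (2,10)_12 → 2² + 10² = 104
104 = (8,8)_12 → 8² + 8² = 128
128 = (10,8)_12 → 10² + 8² = 164
164 = (1,1,8)_12 → 1² + 1² + 8² = 66  — 66 already appeared earlier.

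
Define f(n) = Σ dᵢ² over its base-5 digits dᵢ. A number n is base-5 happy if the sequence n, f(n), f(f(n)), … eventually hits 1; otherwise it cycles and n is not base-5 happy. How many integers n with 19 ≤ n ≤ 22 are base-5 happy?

19: 19 → 25 → 1  — base-5 happy
20: 20 → 16 → 10 → 4 → 16  — not base-5 happy
21: 21 → 17 → 13 → 13  — not base-5 happy
22: 22 → 20 → 16 → 10 → 4 → 16  — not base-5 happy
base-5 happy: 19

1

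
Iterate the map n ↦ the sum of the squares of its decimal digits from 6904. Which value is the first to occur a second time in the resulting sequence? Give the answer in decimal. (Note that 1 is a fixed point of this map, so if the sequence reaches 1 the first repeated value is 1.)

1

6904 → 6² + 9² + 0² + 4² = 36 + 81 + 0 + 16 = 133
133 → 1² + 3² + 3² = 1 + 9 + 9 = 19
19 → 1² + 9² = 1 + 81 = 82
82 → 8² + 2² = 64 + 4 = 68
68 → 6² + 8² = 36 + 64 = 100
100 → 1² + 0² + 0² = 1 + 0 + 0 = 1  — reached the fixed point 1.
1 → 1, so 1 is the first repeated value.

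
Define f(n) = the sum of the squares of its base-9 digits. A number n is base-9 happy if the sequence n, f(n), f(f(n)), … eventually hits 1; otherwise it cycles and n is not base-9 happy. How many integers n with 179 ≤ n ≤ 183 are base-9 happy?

179: 179 → 69 → 85 → 17 → 65 → 53 → 89 → 65  — not base-9 happy
180: 180 → 8 → 64 → 50 → 50  — not base-9 happy
181: 181 → 9 → 1  — base-9 happy
182: 182 → 12 → 10 → 2 → 4 → 16 → 50 → 50  — not base-9 happy
183: 183 → 17 → 65 → 53 → 89 → 65  — not base-9 happy
base-9 happy: 181

1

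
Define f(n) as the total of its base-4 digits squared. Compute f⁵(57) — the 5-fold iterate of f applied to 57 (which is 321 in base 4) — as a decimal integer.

57 = (3,2,1)_4 → 14
14 = (3,2)_4 → 13
13 = (3,1)_4 → 10
10 = (2,2)_4 → 8
8 = (2,0)_4 → 4

4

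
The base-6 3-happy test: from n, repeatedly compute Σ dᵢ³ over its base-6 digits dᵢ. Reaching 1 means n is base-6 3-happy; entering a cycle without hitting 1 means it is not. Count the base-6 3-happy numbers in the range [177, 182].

4

177: 177 → 216 → 1  — base-6 3-happy
178: 178 → 253 → 3 → 27 → 91 → 36 → 1  — base-6 3-happy
179: 179 → 314 → 81 → 36 → 1  — base-6 3-happy
180: 180 → 125 → 160 → 136 → 155 → 190 → 190  — not base-6 3-happy
181: 181 → 126 → 54 → 28 → 128 → 62 → 73 → 9 → 28  — not base-6 3-happy
182: 182 → 133 → 92 → 43 → 3 → 27 → 91 → 36 → 1  — base-6 3-happy
base-6 3-happy: 177, 178, 179, 182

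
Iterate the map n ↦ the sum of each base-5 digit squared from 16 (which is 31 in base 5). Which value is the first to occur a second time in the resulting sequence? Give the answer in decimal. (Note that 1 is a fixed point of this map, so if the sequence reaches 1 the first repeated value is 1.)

16

16 = (3,1)_5 → 3² + 1² = 10
10 = (2,0)_5 → 2² + 0² = 4
4 = (4)_5 → 4² = 16  — 16 already appeared earlier.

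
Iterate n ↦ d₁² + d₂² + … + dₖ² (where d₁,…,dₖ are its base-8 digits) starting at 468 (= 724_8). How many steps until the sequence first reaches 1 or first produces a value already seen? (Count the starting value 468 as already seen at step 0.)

468 = (7,2,4)_8 → 69
69 = (1,0,5)_8 → 26
26 = (3,2)_8 → 13
13 = (1,5)_8 → 26  — 26 repeats.
That took 4 steps.

4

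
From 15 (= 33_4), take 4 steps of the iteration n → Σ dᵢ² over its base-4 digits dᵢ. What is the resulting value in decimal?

4

15 = (3,3)_4 → 18
18 = (1,0,2)_4 → 5
5 = (1,1)_4 → 2
2 = (2)_4 → 4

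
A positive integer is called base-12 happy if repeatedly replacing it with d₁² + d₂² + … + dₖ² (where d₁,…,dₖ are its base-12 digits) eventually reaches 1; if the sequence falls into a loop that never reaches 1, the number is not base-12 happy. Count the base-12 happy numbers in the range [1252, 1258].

1252: 1252 → 144 → 1  (reaches 1)
1253: 1253 → 153 → 82 → 136 → 137 → 146 → 5 → 25 → 5  (repeats 5)
1254: 1254 → 164 → 66 → 61 → 26 → 8 → 64 → 41 → 34 → 104 → 128 → 164  (repeats 164)
1255: 1255 → 177 → 86 → 53 → 41 → 34 → 104 → 128 → 164 → 66 → 61 → 26 → 8 → 64 → 41  (repeats 41)
1256: 1256 → 192 → 17 → 26 → 8 → 64 → 41 → 34 → 104 → 128 → 164 → 66 → 61 → 26  (repeats 26)
1257: 1257 → 209 → 51 → 25 → 5 → 25  (repeats 25)
1258: 1258 → 228 → 50 → 20 → 65 → 50  (repeats 50)
base-12 happy: 1252

1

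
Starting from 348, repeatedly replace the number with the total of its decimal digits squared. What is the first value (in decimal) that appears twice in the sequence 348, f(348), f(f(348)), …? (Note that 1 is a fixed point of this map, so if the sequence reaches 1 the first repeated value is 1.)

348 → 89
89 → 145
145 → 42
42 → 20
20 → 4
4 → 16
16 → 37
37 → 58
58 → 89  — 89 already appeared earlier.

89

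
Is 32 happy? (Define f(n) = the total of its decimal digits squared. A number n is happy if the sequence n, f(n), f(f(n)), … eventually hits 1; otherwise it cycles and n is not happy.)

32 → 3² + 2² = 13
13 → 1² + 3² = 10
10 → 1² + 0² = 1  — reached 1.

happy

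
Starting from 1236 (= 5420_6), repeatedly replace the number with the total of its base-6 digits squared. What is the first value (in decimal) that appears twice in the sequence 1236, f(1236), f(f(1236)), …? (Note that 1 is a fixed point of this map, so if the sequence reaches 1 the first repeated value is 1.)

1236 = (5,4,2,0)_6 → 5² + 4² + 2² + 0² = 45
45 = (1,1,3)_6 → 1² + 1² + 3² = 11
11 = (1,5)_6 → 1² + 5² = 26
26 = (4,2)_6 → 4² + 2² = 20
20 = (3,2)_6 → 3² + 2² = 13
13 = (2,1)_6 → 2² + 1² = 5
5 = (5)_6 → 5² = 25
25 = (4,1)_6 → 4² + 1² = 17
17 = (2,5)_6 → 2² + 5² = 29
29 = (4,5)_6 → 4² + 5² = 41
41 = (1,0,5)_6 → 1² + 0² + 5² = 26  — 26 already appeared earlier.

26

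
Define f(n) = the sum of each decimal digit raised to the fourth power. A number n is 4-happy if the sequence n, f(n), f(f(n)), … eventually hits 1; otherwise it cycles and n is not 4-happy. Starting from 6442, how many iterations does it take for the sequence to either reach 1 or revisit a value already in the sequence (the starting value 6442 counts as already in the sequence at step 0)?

13

6442 → 1824
1824 → 4369
4369 → 8194
8194 → 10914
10914 → 6819
6819 → 11954
11954 → 7444
7444 → 3169
3169 → 7939
7939 → 15604
15604 → 2178
2178 → 6514
6514 → 2178  — 2178 repeats.
That took 13 steps.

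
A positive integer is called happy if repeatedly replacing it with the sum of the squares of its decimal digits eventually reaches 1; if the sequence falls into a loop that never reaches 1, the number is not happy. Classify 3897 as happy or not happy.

happy

3897 → 3² + 8² + 9² + 7² = 203
203 → 2² + 0² + 3² = 13
13 → 1² + 3² = 10
10 → 1² + 0² = 1  — reached 1.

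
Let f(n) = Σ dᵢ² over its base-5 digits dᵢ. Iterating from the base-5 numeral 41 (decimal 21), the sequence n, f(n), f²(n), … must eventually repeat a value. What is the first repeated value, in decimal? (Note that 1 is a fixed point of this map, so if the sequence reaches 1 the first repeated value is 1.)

13

21 = (4,1)_5 → 4² + 1² = 17
17 = (3,2)_5 → 3² + 2² = 13
13 = (2,3)_5 → 2² + 3² = 13  — 13 already appeared earlier.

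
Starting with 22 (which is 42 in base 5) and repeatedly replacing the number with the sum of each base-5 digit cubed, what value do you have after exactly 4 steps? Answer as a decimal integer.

22 = (4,2)_5 → 4³ + 2³ = 72
72 = (2,4,2)_5 → 2³ + 4³ + 2³ = 80
80 = (3,1,0)_5 → 3³ + 1³ + 0³ = 28
28 = (1,0,3)_5 → 1³ + 0³ + 3³ = 28

28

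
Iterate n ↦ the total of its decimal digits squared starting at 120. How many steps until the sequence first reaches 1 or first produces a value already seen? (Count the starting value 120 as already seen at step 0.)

120 → 1² + 2² + 0² = 5
5 → 5² = 25
25 → 2² + 5² = 29
29 → 2² + 9² = 85
85 → 8² + 5² = 89
89 → 8² + 9² = 145
145 → 1² + 4² + 5² = 42
42 → 4² + 2² = 20
20 → 2² + 0² = 4
4 → 4² = 16
16 → 1² + 6² = 37
37 → 3² + 7² = 58
58 → 5² + 8² = 89  — 89 repeats.
That took 13 steps.

13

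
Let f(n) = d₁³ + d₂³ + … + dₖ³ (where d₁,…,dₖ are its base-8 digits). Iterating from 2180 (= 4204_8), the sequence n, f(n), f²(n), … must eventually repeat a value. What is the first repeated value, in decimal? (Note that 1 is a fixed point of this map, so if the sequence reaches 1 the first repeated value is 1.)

1

2180 = (4,2,0,4)_8 → 4³ + 2³ + 0³ + 4³ = 136
136 = (2,1,0)_8 → 2³ + 1³ + 0³ = 9
9 = (1,1)_8 → 1³ + 1³ = 2
2 = (2)_8 → 2³ = 8
8 = (1,0)_8 → 1³ + 0³ = 1  — reached the fixed point 1.
1 → 1, so 1 is the first repeated value.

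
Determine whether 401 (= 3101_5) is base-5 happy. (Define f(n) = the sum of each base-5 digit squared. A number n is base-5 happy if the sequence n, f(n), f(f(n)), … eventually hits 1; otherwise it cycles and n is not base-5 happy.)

base-5 happy

401 = (3,1,0,1)_5 → 3² + 1² + 0² + 1² = 11
11 = (2,1)_5 → 2² + 1² = 5
5 = (1,0)_5 → 1² + 0² = 1  — reached 1.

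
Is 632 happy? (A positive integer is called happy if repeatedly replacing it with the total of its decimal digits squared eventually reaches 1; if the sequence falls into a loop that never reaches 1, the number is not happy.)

happy

632 → 6² + 3² + 2² = 49
49 → 4² + 9² = 97
97 → 9² + 7² = 130
130 → 1² + 3² + 0² = 10
10 → 1² + 0² = 1  — reached 1.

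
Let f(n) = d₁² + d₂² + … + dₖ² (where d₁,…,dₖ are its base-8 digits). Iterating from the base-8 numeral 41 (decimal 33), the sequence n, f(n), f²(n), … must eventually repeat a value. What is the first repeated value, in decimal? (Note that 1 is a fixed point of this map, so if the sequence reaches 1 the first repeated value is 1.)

5

33 = (4,1)_8 → 4² + 1² = 16 + 1 = 17
17 = (2,1)_8 → 2² + 1² = 4 + 1 = 5
5 = (5)_8 → 5² = 25
25 = (3,1)_8 → 3² + 1² = 9 + 1 = 10
10 = (1,2)_8 → 1² + 2² = 1 + 4 = 5  — 5 already appeared earlier.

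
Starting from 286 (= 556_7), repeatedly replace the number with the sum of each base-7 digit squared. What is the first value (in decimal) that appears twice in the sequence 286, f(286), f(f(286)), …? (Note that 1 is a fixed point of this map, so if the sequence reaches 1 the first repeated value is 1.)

286 = (5,5,6)_7 → 5² + 5² + 6² = 86
86 = (1,5,2)_7 → 1² + 5² + 2² = 30
30 = (4,2)_7 → 4² + 2² = 20
20 = (2,6)_7 → 2² + 6² = 40
40 = (5,5)_7 → 5² + 5² = 50
50 = (1,0,1)_7 → 1² + 0² + 1² = 2
2 = (2)_7 → 2² = 4
4 = (4)_7 → 4² = 16
16 = (2,2)_7 → 2² + 2² = 8
8 = (1,1)_7 → 1² + 1² = 2  — 2 already appeared earlier.

2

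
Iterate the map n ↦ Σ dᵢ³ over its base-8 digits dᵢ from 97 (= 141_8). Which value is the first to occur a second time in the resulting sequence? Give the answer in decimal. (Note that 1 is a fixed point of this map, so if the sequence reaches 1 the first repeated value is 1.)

1

97 = (1,4,1)_8 → 1³ + 4³ + 1³ = 1 + 64 + 1 = 66
66 = (1,0,2)_8 → 1³ + 0³ + 2³ = 1 + 0 + 8 = 9
9 = (1,1)_8 → 1³ + 1³ = 1 + 1 = 2
2 = (2)_8 → 2³ = 8
8 = (1,0)_8 → 1³ + 0³ = 1 + 0 = 1  — reached the fixed point 1.
1 → 1, so 1 is the first repeated value.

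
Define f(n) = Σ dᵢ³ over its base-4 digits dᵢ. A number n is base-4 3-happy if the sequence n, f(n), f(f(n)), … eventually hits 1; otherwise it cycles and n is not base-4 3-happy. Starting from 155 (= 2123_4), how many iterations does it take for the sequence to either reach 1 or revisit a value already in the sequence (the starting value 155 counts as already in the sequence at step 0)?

155 = (2,1,2,3)_4 → 2³ + 1³ + 2³ + 3³ = 8 + 1 + 8 + 27 = 44
44 = (2,3,0)_4 → 2³ + 3³ + 0³ = 8 + 27 + 0 = 35
35 = (2,0,3)_4 → 2³ + 0³ + 3³ = 8 + 0 + 27 = 35  — 35 repeats.
That took 3 steps.

3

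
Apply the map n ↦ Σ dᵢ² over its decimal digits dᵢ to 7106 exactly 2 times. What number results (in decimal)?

100

7106 → 7² + 1² + 0² + 6² = 86
86 → 8² + 6² = 100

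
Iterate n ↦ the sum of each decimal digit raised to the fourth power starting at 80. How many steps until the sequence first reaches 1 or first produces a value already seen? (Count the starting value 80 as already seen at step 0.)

80 → 8⁴ + 0⁴ = 4096
4096 → 4⁴ + 0⁴ + 9⁴ + 6⁴ = 8113
8113 → 8⁴ + 1⁴ + 1⁴ + 3⁴ = 4179
4179 → 4⁴ + 1⁴ + 7⁴ + 9⁴ = 9219
9219 → 9⁴ + 2⁴ + 1⁴ + 9⁴ = 13139
13139 → 1⁴ + 3⁴ + 1⁴ + 3⁴ + 9⁴ = 6725
6725 → 6⁴ + 7⁴ + 2⁴ + 5⁴ = 4338
4338 → 4⁴ + 3⁴ + 3⁴ + 8⁴ = 4514
4514 → 4⁴ + 5⁴ + 1⁴ + 4⁴ = 1138
1138 → 1⁴ + 1⁴ + 3⁴ + 8⁴ = 4179  — 4179 repeats.
That took 10 steps.

10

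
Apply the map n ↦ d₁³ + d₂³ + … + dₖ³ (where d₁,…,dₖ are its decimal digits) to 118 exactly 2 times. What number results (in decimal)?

190

118 → 1³ + 1³ + 8³ = 1 + 1 + 512 = 514
514 → 5³ + 1³ + 4³ = 125 + 1 + 64 = 190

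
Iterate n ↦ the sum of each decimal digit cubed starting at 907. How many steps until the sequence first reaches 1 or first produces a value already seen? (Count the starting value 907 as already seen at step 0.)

5

907 → 9³ + 0³ + 7³ = 1072
1072 → 1³ + 0³ + 7³ + 2³ = 352
352 → 3³ + 5³ + 2³ = 160
160 → 1³ + 6³ + 0³ = 217
217 → 2³ + 1³ + 7³ = 352  — 352 repeats.
That took 5 steps.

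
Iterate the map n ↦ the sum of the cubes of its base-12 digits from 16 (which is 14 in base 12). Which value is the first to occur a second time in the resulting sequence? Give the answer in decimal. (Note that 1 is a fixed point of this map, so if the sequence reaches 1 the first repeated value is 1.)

1

16 = (1,4)_12 → 1³ + 4³ = 65
65 = (5,5)_12 → 5³ + 5³ = 250
250 = (1,8,10)_12 → 1³ + 8³ + 10³ = 1513
1513 = (10,6,1)_12 → 10³ + 6³ + 1³ = 1217
1217 = (8,5,5)_12 → 8³ + 5³ + 5³ = 762
762 = (5,3,6)_12 → 5³ + 3³ + 6³ = 368
368 = (2,6,8)_12 → 2³ + 6³ + 8³ = 736
736 = (5,1,4)_12 → 5³ + 1³ + 4³ = 190
190 = (1,3,10)_12 → 1³ + 3³ + 10³ = 1028
1028 = (7,1,8)_12 → 7³ + 1³ + 8³ = 856
856 = (5,11,4)_12 → 5³ + 11³ + 4³ = 1520
1520 = (10,6,8)_12 → 10³ + 6³ + 8³ = 1728
1728 = (1,0,0,0)_12 → 1³ + 0³ + 0³ + 0³ = 1  — reached the fixed point 1.
1 → 1, so 1 is the first repeated value.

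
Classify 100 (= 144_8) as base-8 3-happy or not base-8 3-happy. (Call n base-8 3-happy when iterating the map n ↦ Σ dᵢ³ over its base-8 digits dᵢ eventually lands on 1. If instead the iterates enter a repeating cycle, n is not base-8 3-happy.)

100 = (1,4,4)_8 → 1³ + 4³ + 4³ = 129
129 = (2,0,1)_8 → 2³ + 0³ + 1³ = 9
9 = (1,1)_8 → 1³ + 1³ = 2
2 = (2)_8 → 2³ = 8
8 = (1,0)_8 → 1³ + 0³ = 1  — reached 1.

base-8 3-happy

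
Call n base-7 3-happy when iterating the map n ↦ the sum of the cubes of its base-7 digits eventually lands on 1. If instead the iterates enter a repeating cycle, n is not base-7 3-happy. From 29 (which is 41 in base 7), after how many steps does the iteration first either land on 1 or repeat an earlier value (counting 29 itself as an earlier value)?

29 = (4,1)_7 → 4³ + 1³ = 64 + 1 = 65
65 = (1,2,2)_7 → 1³ + 2³ + 2³ = 1 + 8 + 8 = 17
17 = (2,3)_7 → 2³ + 3³ = 8 + 27 = 35
35 = (5,0)_7 → 5³ + 0³ = 125 + 0 = 125
125 = (2,3,6)_7 → 2³ + 3³ + 6³ = 8 + 27 + 216 = 251
251 = (5,0,6)_7 → 5³ + 0³ + 6³ = 125 + 0 + 216 = 341
341 = (6,6,5)_7 → 6³ + 6³ + 5³ = 216 + 216 + 125 = 557
557 = (1,4,2,4)_7 → 1³ + 4³ + 2³ + 4³ = 1 + 64 + 8 + 64 = 137
137 = (2,5,4)_7 → 2³ + 5³ + 4³ = 8 + 125 + 64 = 197
197 = (4,0,1)_7 → 4³ + 0³ + 1³ = 64 + 0 + 1 = 65  — 65 repeats.
That took 10 steps.

10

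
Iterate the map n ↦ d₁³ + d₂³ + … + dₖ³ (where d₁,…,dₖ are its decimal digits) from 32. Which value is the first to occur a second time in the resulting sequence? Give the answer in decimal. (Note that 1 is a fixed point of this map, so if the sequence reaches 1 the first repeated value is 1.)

371

32 → 35
35 → 152
152 → 134
134 → 92
92 → 737
737 → 713
713 → 371
371 → 371  — 371 already appeared earlier.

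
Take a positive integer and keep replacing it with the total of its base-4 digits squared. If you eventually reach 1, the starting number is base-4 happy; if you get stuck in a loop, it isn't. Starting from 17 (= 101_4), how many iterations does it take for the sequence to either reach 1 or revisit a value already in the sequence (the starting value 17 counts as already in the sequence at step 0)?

17 = (1,0,1)_4 → 2
2 = (2)_4 → 4
4 = (1,0)_4 → 1  — reached 1.
That took 3 steps.

3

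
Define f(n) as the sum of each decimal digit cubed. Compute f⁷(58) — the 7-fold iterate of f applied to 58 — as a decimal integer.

730

58 → 5³ + 8³ = 125 + 512 = 637
637 → 6³ + 3³ + 7³ = 216 + 27 + 343 = 586
586 → 5³ + 8³ + 6³ = 125 + 512 + 216 = 853
853 → 8³ + 5³ + 3³ = 512 + 125 + 27 = 664
664 → 6³ + 6³ + 4³ = 216 + 216 + 64 = 496
496 → 4³ + 9³ + 6³ = 64 + 729 + 216 = 1009
1009 → 1³ + 0³ + 0³ + 9³ = 1 + 0 + 0 + 729 = 730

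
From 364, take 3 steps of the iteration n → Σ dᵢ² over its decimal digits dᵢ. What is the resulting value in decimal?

58

364 → 3² + 6² + 4² = 61
61 → 6² + 1² = 37
37 → 3² + 7² = 58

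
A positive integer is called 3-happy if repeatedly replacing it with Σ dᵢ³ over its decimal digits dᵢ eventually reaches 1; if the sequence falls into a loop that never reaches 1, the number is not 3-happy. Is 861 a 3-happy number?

861 → 8³ + 6³ + 1³ = 729
729 → 7³ + 2³ + 9³ = 1080
1080 → 1³ + 0³ + 8³ + 0³ = 513
513 → 5³ + 1³ + 3³ = 153
153 → 1³ + 5³ + 3³ = 153  — 153 already seen; the sequence cycles without reaching 1.

not 3-happy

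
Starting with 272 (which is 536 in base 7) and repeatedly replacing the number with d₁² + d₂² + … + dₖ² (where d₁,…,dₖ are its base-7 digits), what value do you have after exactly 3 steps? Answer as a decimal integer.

10

272 = (5,3,6)_7 → 5² + 3² + 6² = 25 + 9 + 36 = 70
70 = (1,3,0)_7 → 1² + 3² + 0² = 1 + 9 + 0 = 10
10 = (1,3)_7 → 1² + 3² = 1 + 9 = 10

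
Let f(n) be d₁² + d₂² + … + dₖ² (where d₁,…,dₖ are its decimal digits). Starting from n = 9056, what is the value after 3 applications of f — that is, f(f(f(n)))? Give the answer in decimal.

9056 → 9² + 0² + 5² + 6² = 81 + 0 + 25 + 36 = 142
142 → 1² + 4² + 2² = 1 + 16 + 4 = 21
21 → 2² + 1² = 4 + 1 = 5

5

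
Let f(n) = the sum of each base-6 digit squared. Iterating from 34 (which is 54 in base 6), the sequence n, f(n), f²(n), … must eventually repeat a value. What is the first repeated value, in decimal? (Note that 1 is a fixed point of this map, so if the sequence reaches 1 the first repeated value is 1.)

34 = (5,4)_6 → 5² + 4² = 25 + 16 = 41
41 = (1,0,5)_6 → 1² + 0² + 5² = 1 + 0 + 25 = 26
26 = (4,2)_6 → 4² + 2² = 16 + 4 = 20
20 = (3,2)_6 → 3² + 2² = 9 + 4 = 13
13 = (2,1)_6 → 2² + 1² = 4 + 1 = 5
5 = (5)_6 → 5² = 25
25 = (4,1)_6 → 4² + 1² = 16 + 1 = 17
17 = (2,5)_6 → 2² + 5² = 4 + 25 = 29
29 = (4,5)_6 → 4² + 5² = 16 + 25 = 41  — 41 already appeared earlier.

41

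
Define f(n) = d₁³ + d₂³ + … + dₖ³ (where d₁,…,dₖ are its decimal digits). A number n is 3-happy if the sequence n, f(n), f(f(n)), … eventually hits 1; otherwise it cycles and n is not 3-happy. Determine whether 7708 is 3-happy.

7708 → 7³ + 7³ + 0³ + 8³ = 1198
1198 → 1³ + 1³ + 9³ + 8³ = 1243
1243 → 1³ + 2³ + 4³ + 3³ = 100
100 → 1³ + 0³ + 0³ = 1  — reached 1.

3-happy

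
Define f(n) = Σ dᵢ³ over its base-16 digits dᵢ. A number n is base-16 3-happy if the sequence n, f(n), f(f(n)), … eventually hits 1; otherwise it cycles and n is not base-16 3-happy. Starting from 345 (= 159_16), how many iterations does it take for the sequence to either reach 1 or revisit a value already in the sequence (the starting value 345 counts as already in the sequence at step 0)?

345 = (1,5,9)_16 → 1³ + 5³ + 9³ = 1 + 125 + 729 = 855
855 = (3,5,7)_16 → 3³ + 5³ + 7³ = 27 + 125 + 343 = 495
495 = (1,14,15)_16 → 1³ + 14³ + 15³ = 1 + 2744 + 3375 = 6120
6120 = (1,7,14,8)_16 → 1³ + 7³ + 14³ + 8³ = 1 + 343 + 2744 + 512 = 3600
3600 = (14,1,0)_16 → 14³ + 1³ + 0³ = 2744 + 1 + 0 = 2745
2745 = (10,11,9)_16 → 10³ + 11³ + 9³ = 1000 + 1331 + 729 = 3060
3060 = (11,15,4)_16 → 11³ + 15³ + 4³ = 1331 + 3375 + 64 = 4770
4770 = (1,2,10,2)_16 → 1³ + 2³ + 10³ + 2³ = 1 + 8 + 1000 + 8 = 1017
1017 = (3,15,9)_16 → 3³ + 15³ + 9³ = 27 + 3375 + 729 = 4131
4131 = (1,0,2,3)_16 → 1³ + 0³ + 2³ + 3³ = 1 + 0 + 8 + 27 = 36
36 = (2,4)_16 → 2³ + 4³ = 8 + 64 = 72
72 = (4,8)_16 → 4³ + 8³ = 64 + 512 = 576
576 = (2,4,0)_16 → 2³ + 4³ + 0³ = 8 + 64 + 0 = 72  — 72 repeats.
That took 13 steps.

13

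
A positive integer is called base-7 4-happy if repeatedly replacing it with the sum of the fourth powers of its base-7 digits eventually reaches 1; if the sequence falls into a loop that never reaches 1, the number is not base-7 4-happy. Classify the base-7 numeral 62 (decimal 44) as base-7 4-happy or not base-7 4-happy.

not base-7 4-happy

44 = (6,2)_7 → 6⁴ + 2⁴ = 1296 + 16 = 1312
1312 = (3,5,5,3)_7 → 3⁴ + 5⁴ + 5⁴ + 3⁴ = 81 + 625 + 625 + 81 = 1412
1412 = (4,0,5,5)_7 → 4⁴ + 0⁴ + 5⁴ + 5⁴ = 256 + 0 + 625 + 625 = 1506
1506 = (4,2,5,1)_7 → 4⁴ + 2⁴ + 5⁴ + 1⁴ = 256 + 16 + 625 + 1 = 898
898 = (2,4,2,2)_7 → 2⁴ + 4⁴ + 2⁴ + 2⁴ = 16 + 256 + 16 + 16 = 304
304 = (6,1,3)_7 → 6⁴ + 1⁴ + 3⁴ = 1296 + 1 + 81 = 1378
1378 = (4,0,0,6)_7 → 4⁴ + 0⁴ + 0⁴ + 6⁴ = 256 + 0 + 0 + 1296 = 1552
1552 = (4,3,4,5)_7 → 4⁴ + 3⁴ + 4⁴ + 5⁴ = 256 + 81 + 256 + 625 = 1218
1218 = (3,3,6,0)_7 → 3⁴ + 3⁴ + 6⁴ + 0⁴ = 81 + 81 + 1296 + 0 = 1458
1458 = (4,1,5,2)_7 → 4⁴ + 1⁴ + 5⁴ + 2⁴ = 256 + 1 + 625 + 16 = 898  — 898 already seen; the sequence cycles without reaching 1.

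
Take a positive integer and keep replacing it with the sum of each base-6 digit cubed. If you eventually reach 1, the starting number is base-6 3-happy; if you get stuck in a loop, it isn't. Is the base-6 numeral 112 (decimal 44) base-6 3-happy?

44 = (1,1,2)_6 → 10
10 = (1,4)_6 → 65
65 = (1,4,5)_6 → 190
190 = (5,1,4)_6 → 190  — 190 already seen; the sequence cycles without reaching 1.

not base-6 3-happy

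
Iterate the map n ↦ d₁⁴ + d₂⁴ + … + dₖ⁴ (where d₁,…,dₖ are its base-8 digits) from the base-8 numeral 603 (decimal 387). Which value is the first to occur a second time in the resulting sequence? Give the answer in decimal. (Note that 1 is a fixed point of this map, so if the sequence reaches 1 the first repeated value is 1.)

256

387 = (6,0,3)_8 → 6⁴ + 0⁴ + 3⁴ = 1296 + 0 + 81 = 1377
1377 = (2,5,4,1)_8 → 2⁴ + 5⁴ + 4⁴ + 1⁴ = 16 + 625 + 256 + 1 = 898
898 = (1,6,0,2)_8 → 1⁴ + 6⁴ + 0⁴ + 2⁴ = 1 + 1296 + 0 + 16 = 1313
1313 = (2,4,4,1)_8 → 2⁴ + 4⁴ + 4⁴ + 1⁴ = 16 + 256 + 256 + 1 = 529
529 = (1,0,2,1)_8 → 1⁴ + 0⁴ + 2⁴ + 1⁴ = 1 + 0 + 16 + 1 = 18
18 = (2,2)_8 → 2⁴ + 2⁴ = 16 + 16 = 32
32 = (4,0)_8 → 4⁴ + 0⁴ = 256 + 0 = 256
256 = (4,0,0)_8 → 4⁴ + 0⁴ + 0⁴ = 256 + 0 + 0 = 256  — 256 already appeared earlier.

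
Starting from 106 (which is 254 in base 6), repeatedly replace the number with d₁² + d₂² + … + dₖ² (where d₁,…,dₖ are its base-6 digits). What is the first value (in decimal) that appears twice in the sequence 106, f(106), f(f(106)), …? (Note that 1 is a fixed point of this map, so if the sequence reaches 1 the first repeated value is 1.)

26

106 = (2,5,4)_6 → 2² + 5² + 4² = 45
45 = (1,1,3)_6 → 1² + 1² + 3² = 11
11 = (1,5)_6 → 1² + 5² = 26
26 = (4,2)_6 → 4² + 2² = 20
20 = (3,2)_6 → 3² + 2² = 13
13 = (2,1)_6 → 2² + 1² = 5
5 = (5)_6 → 5² = 25
25 = (4,1)_6 → 4² + 1² = 17
17 = (2,5)_6 → 2² + 5² = 29
29 = (4,5)_6 → 4² + 5² = 41
41 = (1,0,5)_6 → 1² + 0² + 5² = 26  — 26 already appeared earlier.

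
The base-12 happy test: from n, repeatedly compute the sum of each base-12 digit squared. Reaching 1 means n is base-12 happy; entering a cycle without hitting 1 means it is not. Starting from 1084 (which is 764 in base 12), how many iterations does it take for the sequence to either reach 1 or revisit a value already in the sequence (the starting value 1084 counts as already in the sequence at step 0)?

7

1084 = (7,6,4)_12 → 7² + 6² + 4² = 49 + 36 + 16 = 101
101 = (8,5)_12 → 8² + 5² = 64 + 25 = 89
89 = (7,5)_12 → 7² + 5² = 49 + 25 = 74
74 = (6,2)_12 → 6² + 2² = 36 + 4 = 40
40 = (3,4)_12 → 3² + 4² = 9 + 16 = 25
25 = (2,1)_12 → 2² + 1² = 4 + 1 = 5
5 = (5)_12 → 5² = 25  — 25 repeats.
That took 7 steps.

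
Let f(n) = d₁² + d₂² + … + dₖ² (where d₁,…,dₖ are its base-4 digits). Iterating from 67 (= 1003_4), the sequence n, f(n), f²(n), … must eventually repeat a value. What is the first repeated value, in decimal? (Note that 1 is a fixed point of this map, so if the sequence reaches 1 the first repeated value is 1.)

67 = (1,0,0,3)_4 → 1² + 0² + 0² + 3² = 10
10 = (2,2)_4 → 2² + 2² = 8
8 = (2,0)_4 → 2² + 0² = 4
4 = (1,0)_4 → 1² + 0² = 1  — reached the fixed point 1.
1 → 1, so 1 is the first repeated value.

1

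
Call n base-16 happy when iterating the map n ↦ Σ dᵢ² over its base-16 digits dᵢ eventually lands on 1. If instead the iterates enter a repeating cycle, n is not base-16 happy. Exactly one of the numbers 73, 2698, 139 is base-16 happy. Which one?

2698

73: 73 → 97 → 37 → 29 → 170 → 200 → 208 → 169 → 181 → 146 → 85 → 50 → 13 → 169  — repeats 169 (not base-16 happy)
2698: 2698 → 264 → 65 → 17 → 2 → 4 → 16 → 1  — reaches 1 (base-16 happy)
139: 139 → 185 → 202 → 244 → 241 → 226 → 200 → 208 → 169 → 181 → 146 → 85 → 50 → 13 → 169  — repeats 169 (not base-16 happy)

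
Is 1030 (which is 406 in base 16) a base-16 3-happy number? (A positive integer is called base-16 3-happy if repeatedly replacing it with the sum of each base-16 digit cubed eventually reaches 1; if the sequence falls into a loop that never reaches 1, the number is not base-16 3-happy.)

1030 = (4,0,6)_16 → 280
280 = (1,1,8)_16 → 514
514 = (2,0,2)_16 → 16
16 = (1,0)_16 → 1  — reached 1.

base-16 3-happy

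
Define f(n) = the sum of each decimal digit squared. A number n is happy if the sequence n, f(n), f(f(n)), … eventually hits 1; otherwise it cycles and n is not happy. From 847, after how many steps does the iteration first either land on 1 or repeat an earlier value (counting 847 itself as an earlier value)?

4

847 → 8² + 4² + 7² = 64 + 16 + 49 = 129
129 → 1² + 2² + 9² = 1 + 4 + 81 = 86
86 → 8² + 6² = 64 + 36 = 100
100 → 1² + 0² + 0² = 1 + 0 + 0 = 1  — reached 1.
That took 4 steps.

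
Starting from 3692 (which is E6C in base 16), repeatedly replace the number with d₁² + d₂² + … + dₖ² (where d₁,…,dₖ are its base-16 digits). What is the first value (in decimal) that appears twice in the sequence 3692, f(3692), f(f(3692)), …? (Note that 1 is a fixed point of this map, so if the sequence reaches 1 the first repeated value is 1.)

3692 = (14,6,12)_16 → 14² + 6² + 12² = 196 + 36 + 144 = 376
376 = (1,7,8)_16 → 1² + 7² + 8² = 1 + 49 + 64 = 114
114 = (7,2)_16 → 7² + 2² = 49 + 4 = 53
53 = (3,5)_16 → 3² + 5² = 9 + 25 = 34
34 = (2,2)_16 → 2² + 2² = 4 + 4 = 8
8 = (8)_16 → 8² = 64
64 = (4,0)_16 → 4² + 0² = 16 + 0 = 16
16 = (1,0)_16 → 1² + 0² = 1 + 0 = 1  — reached the fixed point 1.
1 → 1, so 1 is the first repeated value.

1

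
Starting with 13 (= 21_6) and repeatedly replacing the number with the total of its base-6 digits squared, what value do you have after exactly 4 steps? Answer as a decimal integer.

29

13 = (2,1)_6 → 2² + 1² = 5
5 = (5)_6 → 5² = 25
25 = (4,1)_6 → 4² + 1² = 17
17 = (2,5)_6 → 2² + 5² = 29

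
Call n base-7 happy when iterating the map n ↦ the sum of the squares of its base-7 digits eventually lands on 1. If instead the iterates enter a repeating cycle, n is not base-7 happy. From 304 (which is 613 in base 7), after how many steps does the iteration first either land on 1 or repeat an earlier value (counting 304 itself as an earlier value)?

304 = (6,1,3)_7 → 46
46 = (6,4)_7 → 52
52 = (1,0,3)_7 → 10
10 = (1,3)_7 → 10  — 10 repeats.
That took 4 steps.

4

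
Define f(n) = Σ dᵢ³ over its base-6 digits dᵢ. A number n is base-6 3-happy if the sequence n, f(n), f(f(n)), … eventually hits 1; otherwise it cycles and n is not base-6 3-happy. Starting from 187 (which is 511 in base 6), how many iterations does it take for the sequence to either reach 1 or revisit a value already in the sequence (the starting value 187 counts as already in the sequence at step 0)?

12

187 = (5,1,1)_6 → 5³ + 1³ + 1³ = 125 + 1 + 1 = 127
127 = (3,3,1)_6 → 3³ + 3³ + 1³ = 27 + 27 + 1 = 55
55 = (1,3,1)_6 → 1³ + 3³ + 1³ = 1 + 27 + 1 = 29
29 = (4,5)_6 → 4³ + 5³ = 64 + 125 = 189
189 = (5,1,3)_6 → 5³ + 1³ + 3³ = 125 + 1 + 27 = 153
153 = (4,1,3)_6 → 4³ + 1³ + 3³ = 64 + 1 + 27 = 92
92 = (2,3,2)_6 → 2³ + 3³ + 2³ = 8 + 27 + 8 = 43
43 = (1,1,1)_6 → 1³ + 1³ + 1³ = 1 + 1 + 1 = 3
3 = (3)_6 → 3³ = 27
27 = (4,3)_6 → 4³ + 3³ = 64 + 27 = 91
91 = (2,3,1)_6 → 2³ + 3³ + 1³ = 8 + 27 + 1 = 36
36 = (1,0,0)_6 → 1³ + 0³ + 0³ = 1 + 0 + 0 = 1  — reached 1.
That took 12 steps.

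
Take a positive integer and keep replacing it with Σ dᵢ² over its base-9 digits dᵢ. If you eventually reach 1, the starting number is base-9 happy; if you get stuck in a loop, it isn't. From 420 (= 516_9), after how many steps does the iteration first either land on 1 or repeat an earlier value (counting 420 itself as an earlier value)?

7

420 = (5,1,6)_9 → 62
62 = (6,8)_9 → 100
100 = (1,2,1)_9 → 6
6 = (6)_9 → 36
36 = (4,0)_9 → 16
16 = (1,7)_9 → 50
50 = (5,5)_9 → 50  — 50 repeats.
That took 7 steps.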